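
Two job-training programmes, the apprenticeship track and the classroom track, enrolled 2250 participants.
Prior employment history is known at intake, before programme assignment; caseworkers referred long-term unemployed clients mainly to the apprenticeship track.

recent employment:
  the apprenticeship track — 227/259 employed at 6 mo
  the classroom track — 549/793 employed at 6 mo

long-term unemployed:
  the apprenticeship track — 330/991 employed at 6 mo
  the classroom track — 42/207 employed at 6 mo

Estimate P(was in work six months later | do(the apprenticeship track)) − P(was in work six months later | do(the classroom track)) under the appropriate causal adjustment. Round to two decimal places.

+0.16

The prior employment history-specific comparison favours the apprenticeship track throughout, but the pooled figures favour the classroom track. The question is whether to condition on prior employment history.
Since prior employment history is a pre-existing factor (not a product of the programme) and it affects the outcome on its own, it is a confounder. The stratified rates, not the pooled rate, identify the causal effect.
Adjusting over the population distribution of prior employment history: 0.468·(0.876−0.692) + 0.532·(0.333−0.203) = +0.155.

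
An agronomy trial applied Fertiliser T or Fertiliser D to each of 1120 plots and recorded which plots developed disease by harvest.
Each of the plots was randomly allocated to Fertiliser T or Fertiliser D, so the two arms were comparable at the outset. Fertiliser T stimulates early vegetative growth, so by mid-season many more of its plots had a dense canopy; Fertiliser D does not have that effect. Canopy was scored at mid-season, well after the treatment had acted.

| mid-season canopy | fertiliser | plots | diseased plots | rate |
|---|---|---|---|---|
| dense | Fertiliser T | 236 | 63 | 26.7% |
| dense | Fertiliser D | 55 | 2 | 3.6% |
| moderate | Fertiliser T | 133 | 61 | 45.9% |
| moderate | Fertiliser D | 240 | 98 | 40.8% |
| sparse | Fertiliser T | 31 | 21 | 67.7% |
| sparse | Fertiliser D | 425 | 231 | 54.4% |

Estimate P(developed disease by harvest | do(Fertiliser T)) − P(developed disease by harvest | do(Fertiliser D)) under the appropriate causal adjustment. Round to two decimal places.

-0.10

Fertiliser D is lower inside every mid-season canopy stratum but Fertiliser T is lower in aggregate. Whether to stratify depends on how mid-season canopy relates to the fertiliser.
Stratifying would compare fertilisers among plots the fertilisers themselves sorted into mid-season canopy groups — a form of selection on an intermediate. The unconditioned pooled rates give the total causal effect.
The causal difference is the pooled difference: 0.362 − 0.460 = -0.097.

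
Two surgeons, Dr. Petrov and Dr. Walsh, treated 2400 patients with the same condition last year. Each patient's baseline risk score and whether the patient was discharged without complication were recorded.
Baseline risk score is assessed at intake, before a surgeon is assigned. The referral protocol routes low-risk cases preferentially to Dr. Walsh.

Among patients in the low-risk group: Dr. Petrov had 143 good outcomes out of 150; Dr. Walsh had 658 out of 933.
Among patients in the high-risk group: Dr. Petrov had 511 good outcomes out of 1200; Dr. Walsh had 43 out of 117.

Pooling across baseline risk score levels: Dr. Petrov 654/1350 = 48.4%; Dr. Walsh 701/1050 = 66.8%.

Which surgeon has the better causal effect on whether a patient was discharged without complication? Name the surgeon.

The stratified and pooled comparisons disagree (Dr. Petrov wins within each baseline risk score; Dr. Walsh wins overall), so the answer turns on the causal role of baseline risk score.
The imbalance in baseline risk score arose from how patients were allocated, not from anything the surgeon did; and baseline risk score independently affects the outcome. The pooled gap is confounded — condition on baseline risk score.
Within each level — low-risk: 95.3% vs 70.5%; high-risk: 42.6% vs 36.8% — Dr. Petrov is higher every time.

Dr. Petrov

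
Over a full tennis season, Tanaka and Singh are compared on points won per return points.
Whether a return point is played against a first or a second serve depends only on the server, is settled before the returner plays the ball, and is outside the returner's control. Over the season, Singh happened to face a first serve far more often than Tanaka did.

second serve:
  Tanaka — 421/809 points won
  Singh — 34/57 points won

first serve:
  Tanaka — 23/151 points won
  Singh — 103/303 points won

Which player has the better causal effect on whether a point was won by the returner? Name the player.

Singh

The imbalance in serve type arose from how return points were allocated, not from anything the player did; and serve type independently affects the outcome. The pooled gap is confounded — condition on serve type.
Within each level — second serve: 52.0% vs 59.6%; first serve: 15.2% vs 34.0% — Singh is higher every time.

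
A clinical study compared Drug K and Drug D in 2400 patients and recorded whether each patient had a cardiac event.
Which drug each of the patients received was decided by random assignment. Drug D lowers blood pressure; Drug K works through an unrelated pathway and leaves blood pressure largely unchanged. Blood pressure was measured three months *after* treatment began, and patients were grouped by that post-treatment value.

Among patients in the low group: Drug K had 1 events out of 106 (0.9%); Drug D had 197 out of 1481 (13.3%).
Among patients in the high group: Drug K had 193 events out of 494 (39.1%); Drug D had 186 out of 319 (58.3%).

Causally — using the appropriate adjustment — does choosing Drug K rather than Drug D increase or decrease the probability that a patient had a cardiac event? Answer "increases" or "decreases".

The blood pressure-specific comparison favours Drug K throughout, but the pooled figures favour Drug D. The question is whether to condition on blood pressure.
Because the drug influences blood pressure, blood pressure is a post-treatment mediator, not a confounder. Stratifying on it would bias the estimate; the causal effect is the crude pooled difference.
Pooled: Drug K 32.3% vs Drug D 21.3%; Drug D is lower overall.

increases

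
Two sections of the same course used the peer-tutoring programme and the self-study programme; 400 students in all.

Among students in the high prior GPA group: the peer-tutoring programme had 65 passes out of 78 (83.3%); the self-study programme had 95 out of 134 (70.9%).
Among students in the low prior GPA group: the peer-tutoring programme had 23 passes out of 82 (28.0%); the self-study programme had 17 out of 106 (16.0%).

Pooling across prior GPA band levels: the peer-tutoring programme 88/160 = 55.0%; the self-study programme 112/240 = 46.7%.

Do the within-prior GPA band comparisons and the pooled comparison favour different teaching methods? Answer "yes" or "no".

no

Within each prior GPA band level (high prior GPA 83.3% vs 70.9%; low prior GPA 28.0% vs 16.0%), the peer-tutoring programme has the higher rate every time. Pooled: 55.0% vs 46.7% — the peer-tutoring programme has the higher rate overall. They agree.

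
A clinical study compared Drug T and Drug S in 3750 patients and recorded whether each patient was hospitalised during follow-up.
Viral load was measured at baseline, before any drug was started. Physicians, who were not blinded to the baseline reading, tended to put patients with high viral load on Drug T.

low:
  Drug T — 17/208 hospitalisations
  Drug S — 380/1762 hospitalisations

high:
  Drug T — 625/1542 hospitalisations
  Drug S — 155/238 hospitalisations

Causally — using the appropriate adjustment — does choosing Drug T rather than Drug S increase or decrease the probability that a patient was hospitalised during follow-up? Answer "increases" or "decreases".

decreases

Nothing the drug does changes viral load; the imbalance is an allocation artefact. With viral load also predicting the outcome, the pooled figure is confounded, and the within-stratum comparison is the causal one.
Within each level — low: 8.2% vs 21.6%; high: 40.5% vs 65.1% — Drug T is lower every time.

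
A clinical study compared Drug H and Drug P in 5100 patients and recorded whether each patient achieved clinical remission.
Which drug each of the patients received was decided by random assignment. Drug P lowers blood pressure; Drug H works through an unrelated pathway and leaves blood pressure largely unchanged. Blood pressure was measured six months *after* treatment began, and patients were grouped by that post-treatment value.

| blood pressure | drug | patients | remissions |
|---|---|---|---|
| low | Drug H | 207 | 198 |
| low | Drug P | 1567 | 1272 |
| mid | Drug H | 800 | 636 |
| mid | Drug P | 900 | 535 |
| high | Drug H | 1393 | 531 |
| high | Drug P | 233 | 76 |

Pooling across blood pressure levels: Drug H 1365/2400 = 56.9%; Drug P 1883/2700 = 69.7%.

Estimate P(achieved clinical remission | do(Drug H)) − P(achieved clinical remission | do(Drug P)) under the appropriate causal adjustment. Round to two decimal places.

The stratified and pooled comparisons disagree (Drug H wins within each blood pressure; Drug P wins overall), so the answer turns on the causal role of blood pressure.
The distribution of blood pressure is itself part of what the drug does — it is an intermediate outcome. Holding it fixed would remove that part of the effect; the total effect is the pooled difference.
The causal difference is the pooled difference: 0.569 − 0.697 = -0.129.

-0.13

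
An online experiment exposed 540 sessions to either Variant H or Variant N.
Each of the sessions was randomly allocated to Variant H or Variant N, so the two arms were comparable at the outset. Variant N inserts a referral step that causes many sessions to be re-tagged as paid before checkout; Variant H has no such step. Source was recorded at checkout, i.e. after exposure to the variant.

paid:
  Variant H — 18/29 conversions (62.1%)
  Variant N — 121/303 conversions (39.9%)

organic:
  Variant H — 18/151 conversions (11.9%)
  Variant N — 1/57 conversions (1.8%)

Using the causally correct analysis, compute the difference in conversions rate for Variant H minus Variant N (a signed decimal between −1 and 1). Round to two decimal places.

-0.14

Within every traffic source level Variant H has the higher rate, yet pooled Variant N does — Simpson's reversal.
Traffic source lies on the pathway variant → traffic source → outcome, so adjusting for it blocks the indirect effect. For the total causal effect of variant, use the unadjusted pooled rates.
The causal difference is the pooled difference: 0.200 − 0.339 = -0.139.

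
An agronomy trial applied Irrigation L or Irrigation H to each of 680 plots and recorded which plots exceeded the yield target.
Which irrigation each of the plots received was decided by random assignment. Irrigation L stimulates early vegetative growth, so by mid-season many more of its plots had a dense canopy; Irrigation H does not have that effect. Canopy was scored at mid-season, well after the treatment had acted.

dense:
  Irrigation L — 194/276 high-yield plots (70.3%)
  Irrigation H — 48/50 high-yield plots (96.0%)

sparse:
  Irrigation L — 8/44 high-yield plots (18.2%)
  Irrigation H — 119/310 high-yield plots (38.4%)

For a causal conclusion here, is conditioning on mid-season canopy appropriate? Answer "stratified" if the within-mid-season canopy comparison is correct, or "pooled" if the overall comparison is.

The stratified and pooled comparisons disagree (Irrigation H wins within each mid-season canopy; Irrigation L wins overall), so the answer turns on the causal role of mid-season canopy.
Mid-season canopy is recorded after the irrigation and is itself shifted by it — it sits on the causal path from irrigation to outcome. Conditioning on a mediator would strip out part of the effect we want; the pooled comparison gives the total causal effect.
Pooled: Irrigation L 63.1% vs Irrigation H 46.4%; Irrigation L is higher overall.

pooled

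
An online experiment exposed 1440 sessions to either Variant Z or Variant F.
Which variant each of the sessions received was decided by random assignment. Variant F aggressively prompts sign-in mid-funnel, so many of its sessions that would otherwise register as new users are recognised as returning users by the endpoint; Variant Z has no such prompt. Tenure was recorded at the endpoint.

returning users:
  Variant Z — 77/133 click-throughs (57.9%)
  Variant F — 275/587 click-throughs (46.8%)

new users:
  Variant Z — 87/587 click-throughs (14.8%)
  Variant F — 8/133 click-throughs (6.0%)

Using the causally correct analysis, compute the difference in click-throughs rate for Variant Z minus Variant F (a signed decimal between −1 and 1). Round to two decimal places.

-0.17

Stratifying would compare variants among sessions the variants themselves sorted into user tenure groups — a form of selection on an intermediate. The unconditioned pooled rates give the total causal effect.
The causal difference is the pooled difference: 0.228 − 0.393 = -0.165.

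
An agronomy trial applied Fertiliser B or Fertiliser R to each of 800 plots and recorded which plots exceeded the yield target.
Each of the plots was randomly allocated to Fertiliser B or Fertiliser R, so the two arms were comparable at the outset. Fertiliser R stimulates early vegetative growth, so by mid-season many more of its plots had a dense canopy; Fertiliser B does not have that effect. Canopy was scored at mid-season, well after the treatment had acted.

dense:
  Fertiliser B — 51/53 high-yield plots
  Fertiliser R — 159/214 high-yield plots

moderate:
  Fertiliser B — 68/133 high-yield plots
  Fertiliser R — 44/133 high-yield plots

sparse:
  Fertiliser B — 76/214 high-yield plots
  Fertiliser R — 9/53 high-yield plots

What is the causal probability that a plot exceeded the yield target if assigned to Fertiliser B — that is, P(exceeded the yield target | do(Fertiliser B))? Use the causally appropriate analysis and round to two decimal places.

0.49

Stratifying would compare fertilisers among plots the fertilisers themselves sorted into mid-season canopy groups — a form of selection on an intermediate. The unconditioned pooled rates give the total causal effect.
So P(outcome | do(Fertiliser B)) is just the pooled rate for Fertiliser B: 195/400 = 0.487.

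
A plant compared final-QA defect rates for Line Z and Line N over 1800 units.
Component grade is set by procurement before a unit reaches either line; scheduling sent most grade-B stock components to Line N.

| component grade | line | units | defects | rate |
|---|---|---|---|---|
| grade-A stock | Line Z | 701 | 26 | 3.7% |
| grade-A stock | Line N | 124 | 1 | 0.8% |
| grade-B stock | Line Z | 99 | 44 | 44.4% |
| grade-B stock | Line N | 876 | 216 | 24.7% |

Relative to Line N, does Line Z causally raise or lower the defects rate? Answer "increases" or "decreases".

Component grade differs across lines for reasons unrelated to any effect of the line itself, and it separately predicts the outcome — a classic confounder. We must compare within component grade levels.
Within each level — grade-A stock: 3.7% vs 0.8%; grade-B stock: 44.4% vs 24.7% — Line N is lower every time.

increases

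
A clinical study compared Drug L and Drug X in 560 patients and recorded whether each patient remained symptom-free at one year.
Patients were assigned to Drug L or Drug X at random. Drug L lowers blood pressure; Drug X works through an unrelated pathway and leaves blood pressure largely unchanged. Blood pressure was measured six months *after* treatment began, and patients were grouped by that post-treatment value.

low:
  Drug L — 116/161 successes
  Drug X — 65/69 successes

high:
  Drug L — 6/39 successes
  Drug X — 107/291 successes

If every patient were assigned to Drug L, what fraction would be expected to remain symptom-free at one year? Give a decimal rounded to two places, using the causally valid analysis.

The stratified and pooled comparisons disagree (Drug X wins within each blood pressure; Drug L wins overall), so the answer turns on the causal role of blood pressure.
Because the drug influences blood pressure, blood pressure is a post-treatment mediator, not a confounder. Stratifying on it would bias the estimate; the causal effect is the crude pooled difference.
So P(outcome | do(Drug L)) is just the pooled rate for Drug L: 122/200 = 0.610.

0.61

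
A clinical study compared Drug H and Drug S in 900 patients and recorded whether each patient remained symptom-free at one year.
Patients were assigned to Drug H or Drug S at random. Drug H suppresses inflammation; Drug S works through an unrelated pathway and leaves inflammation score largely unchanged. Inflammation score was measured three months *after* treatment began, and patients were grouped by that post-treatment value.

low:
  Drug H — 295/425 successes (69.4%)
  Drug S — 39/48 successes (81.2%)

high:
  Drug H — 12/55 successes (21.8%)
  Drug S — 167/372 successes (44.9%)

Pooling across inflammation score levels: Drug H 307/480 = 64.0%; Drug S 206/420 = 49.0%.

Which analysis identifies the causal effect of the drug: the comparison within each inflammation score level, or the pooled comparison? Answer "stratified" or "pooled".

The inflammation score-specific comparison favours Drug S throughout, but the pooled figures favour Drug H. The question is whether to condition on inflammation score.
Inflammation score is downstream of the drug. One should not condition on a consequence of treatment, so the overall rates are the right comparison.
Pooled: Drug H 64.0% vs Drug S 49.0%; Drug H is higher overall.

pooled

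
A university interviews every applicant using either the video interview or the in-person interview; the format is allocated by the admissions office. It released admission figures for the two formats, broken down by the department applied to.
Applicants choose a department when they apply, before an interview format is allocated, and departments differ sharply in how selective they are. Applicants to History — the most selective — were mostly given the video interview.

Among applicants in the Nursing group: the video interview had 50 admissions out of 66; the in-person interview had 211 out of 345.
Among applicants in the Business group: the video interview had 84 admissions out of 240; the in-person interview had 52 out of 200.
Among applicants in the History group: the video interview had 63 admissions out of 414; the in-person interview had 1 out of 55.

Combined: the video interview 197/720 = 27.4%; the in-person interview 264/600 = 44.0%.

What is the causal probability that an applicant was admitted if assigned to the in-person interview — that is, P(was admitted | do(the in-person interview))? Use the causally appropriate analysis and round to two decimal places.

0.28

Since department is a pre-existing factor (not a product of the interview format) and it affects the outcome on its own, it is a confounder. The stratified rates, not the pooled rate, identify the causal effect.
Standardising the in-person interview to the population department mix: 0.311·211/345 + 0.333·52/200 + 0.355·1/55 = 0.284.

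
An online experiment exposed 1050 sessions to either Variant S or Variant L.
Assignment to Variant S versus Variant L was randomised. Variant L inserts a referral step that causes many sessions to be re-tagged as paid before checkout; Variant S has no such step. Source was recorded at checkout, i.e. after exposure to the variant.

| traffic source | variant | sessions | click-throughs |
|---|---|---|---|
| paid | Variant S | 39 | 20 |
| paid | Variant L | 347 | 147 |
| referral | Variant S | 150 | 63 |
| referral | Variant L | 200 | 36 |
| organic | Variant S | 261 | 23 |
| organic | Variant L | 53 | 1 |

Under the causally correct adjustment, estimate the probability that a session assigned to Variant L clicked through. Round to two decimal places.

Variant S is higher inside every traffic source stratum but Variant L is higher in aggregate. Whether to stratify depends on how traffic source relates to the variant.
Stratifying would compare variants among sessions the variants themselves sorted into traffic source groups — a form of selection on an intermediate. The unconditioned pooled rates give the total causal effect.
So P(outcome | do(Variant L)) is just the pooled rate for Variant L: 184/600 = 0.307.

0.31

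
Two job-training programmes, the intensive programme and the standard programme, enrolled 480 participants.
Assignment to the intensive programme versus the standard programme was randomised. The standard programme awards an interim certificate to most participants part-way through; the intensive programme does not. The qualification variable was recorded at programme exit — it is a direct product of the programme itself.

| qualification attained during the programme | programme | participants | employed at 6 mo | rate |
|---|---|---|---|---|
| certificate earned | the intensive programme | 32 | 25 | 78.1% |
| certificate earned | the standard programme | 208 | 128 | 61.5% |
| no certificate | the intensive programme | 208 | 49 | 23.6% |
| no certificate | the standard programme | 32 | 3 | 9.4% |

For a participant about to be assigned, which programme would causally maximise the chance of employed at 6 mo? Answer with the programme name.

Stratifying would compare programmes among participants the programmes themselves sorted into qualification attained during the programme groups — a form of selection on an intermediate. The unconditioned pooled rates give the total causal effect.
Pooled: the intensive programme 30.8% vs the standard programme 54.6%; the standard programme is higher overall.

the standard programme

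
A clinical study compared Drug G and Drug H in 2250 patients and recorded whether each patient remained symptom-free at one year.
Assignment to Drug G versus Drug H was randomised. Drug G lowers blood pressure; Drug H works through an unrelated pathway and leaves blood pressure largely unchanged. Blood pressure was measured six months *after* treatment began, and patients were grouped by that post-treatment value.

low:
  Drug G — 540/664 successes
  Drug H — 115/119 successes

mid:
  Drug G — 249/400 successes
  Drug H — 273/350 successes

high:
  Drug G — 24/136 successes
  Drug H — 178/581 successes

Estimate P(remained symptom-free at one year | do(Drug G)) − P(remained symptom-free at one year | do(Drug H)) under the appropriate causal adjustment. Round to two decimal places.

Blood pressure is recorded after the drug and is itself shifted by it — it sits on the causal path from drug to outcome. Conditioning on a mediator would strip out part of the effect we want; the pooled comparison gives the total causal effect.
The causal difference is the pooled difference: 0.677 − 0.539 = +0.138.

+0.14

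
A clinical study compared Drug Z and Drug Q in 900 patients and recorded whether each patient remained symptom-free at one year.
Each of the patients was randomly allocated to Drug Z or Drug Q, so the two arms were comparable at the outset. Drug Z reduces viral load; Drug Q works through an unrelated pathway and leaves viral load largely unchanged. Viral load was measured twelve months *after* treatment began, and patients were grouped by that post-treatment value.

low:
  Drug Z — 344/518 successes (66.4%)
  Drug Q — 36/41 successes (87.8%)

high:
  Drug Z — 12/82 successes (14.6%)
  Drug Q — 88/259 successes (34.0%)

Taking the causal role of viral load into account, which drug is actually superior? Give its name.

Drug Q is higher inside every viral load stratum but Drug Z is higher in aggregate. Whether to stratify depends on how viral load relates to the drug.
Viral load here is a post-treatment variable shaped by the drug; conditioning on it would introduce bias rather than remove it. The overall comparison is the causal one.
Pooled: Drug Z 59.3% vs Drug Q 41.3%; Drug Z is higher overall.

Drug Z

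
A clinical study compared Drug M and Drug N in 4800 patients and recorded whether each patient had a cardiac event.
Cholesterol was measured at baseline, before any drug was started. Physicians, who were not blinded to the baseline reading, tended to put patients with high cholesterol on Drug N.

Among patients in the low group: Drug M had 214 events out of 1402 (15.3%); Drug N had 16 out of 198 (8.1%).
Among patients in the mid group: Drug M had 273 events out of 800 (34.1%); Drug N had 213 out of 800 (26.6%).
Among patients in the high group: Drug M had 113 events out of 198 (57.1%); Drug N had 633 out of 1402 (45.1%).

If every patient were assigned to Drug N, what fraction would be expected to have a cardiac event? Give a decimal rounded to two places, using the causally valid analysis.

0.27

The cholesterol-specific comparison favours Drug N throughout, but the pooled figures favour Drug M. The question is whether to condition on cholesterol.
Here cholesterol is a common cause — it drives both which drug a case falls under and the outcome. The crude comparison mixes populations; the stratum-specific rates are the causally relevant ones.
Standardising Drug N to the population cholesterol mix: 0.333·16/198 + 0.333·213/800 + 0.333·633/1402 = 0.266.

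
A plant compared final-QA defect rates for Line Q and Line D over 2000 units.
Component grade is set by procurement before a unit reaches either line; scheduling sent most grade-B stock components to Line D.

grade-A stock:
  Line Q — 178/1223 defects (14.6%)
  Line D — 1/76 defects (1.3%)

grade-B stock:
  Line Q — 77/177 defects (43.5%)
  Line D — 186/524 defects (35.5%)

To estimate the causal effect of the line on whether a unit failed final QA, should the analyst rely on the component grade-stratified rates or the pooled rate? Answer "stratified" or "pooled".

Line D is lower inside every component grade stratum but Line Q is lower in aggregate. Whether to stratify depends on how component grade relates to the line.
Nothing the line does changes component grade; the imbalance is an allocation artefact. With component grade also predicting the outcome, the pooled figure is confounded, and the within-stratum comparison is the causal one.
Within each level — grade-A stock: 14.6% vs 1.3%; grade-B stock: 43.5% vs 35.5% — Line D is lower every time.

stratified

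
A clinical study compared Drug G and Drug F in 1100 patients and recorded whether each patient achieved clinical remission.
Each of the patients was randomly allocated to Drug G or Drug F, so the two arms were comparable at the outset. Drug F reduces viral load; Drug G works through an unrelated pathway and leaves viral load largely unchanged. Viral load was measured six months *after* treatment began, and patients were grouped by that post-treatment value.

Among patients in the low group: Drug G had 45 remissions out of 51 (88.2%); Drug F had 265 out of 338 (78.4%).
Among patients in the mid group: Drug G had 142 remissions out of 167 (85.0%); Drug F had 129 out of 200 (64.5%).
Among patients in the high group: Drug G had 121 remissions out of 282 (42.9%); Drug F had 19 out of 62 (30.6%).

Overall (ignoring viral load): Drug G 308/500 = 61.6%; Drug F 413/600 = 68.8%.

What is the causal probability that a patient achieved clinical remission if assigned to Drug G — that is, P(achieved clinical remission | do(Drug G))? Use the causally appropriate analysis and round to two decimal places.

0.62

Viral load is downstream of the drug. One should not condition on a consequence of treatment, so the overall rates are the right comparison.
So P(outcome | do(Drug G)) is just the pooled rate for Drug G: 308/500 = 0.616.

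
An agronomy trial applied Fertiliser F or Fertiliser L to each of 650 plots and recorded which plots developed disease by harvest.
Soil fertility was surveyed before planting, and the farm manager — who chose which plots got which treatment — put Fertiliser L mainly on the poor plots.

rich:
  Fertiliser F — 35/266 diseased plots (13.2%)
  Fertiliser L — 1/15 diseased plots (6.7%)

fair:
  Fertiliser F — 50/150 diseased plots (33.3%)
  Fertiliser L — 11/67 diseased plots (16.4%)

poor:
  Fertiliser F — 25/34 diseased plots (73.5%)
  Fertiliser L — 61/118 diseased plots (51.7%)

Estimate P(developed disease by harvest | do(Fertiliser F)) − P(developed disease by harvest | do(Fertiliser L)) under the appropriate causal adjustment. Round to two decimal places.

The soil fertility-specific comparison favours Fertiliser L throughout, but the pooled figures favour Fertiliser F. The question is whether to condition on soil fertility.
Since soil fertility is a pre-existing factor (not a product of the fertiliser) and it affects the outcome on its own, it is a confounder. The stratified rates, not the pooled rate, identify the causal effect.
Adjusting over the population distribution of soil fertility: 0.432·(0.132−0.067) + 0.334·(0.333−0.164) + 0.234·(0.735−0.517) = +0.136.

+0.14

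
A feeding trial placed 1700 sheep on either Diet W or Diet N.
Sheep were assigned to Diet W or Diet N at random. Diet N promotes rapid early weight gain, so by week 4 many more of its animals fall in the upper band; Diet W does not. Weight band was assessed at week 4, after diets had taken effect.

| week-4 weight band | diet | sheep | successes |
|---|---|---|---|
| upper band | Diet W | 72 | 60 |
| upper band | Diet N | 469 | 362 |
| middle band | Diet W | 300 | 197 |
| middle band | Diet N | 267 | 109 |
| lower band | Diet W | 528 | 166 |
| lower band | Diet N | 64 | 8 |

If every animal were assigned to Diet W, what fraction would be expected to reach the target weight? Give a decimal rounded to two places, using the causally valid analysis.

0.47

Because the diet influences week-4 weight band, week-4 weight band is a post-treatment mediator, not a confounder. Stratifying on it would bias the estimate; the causal effect is the crude pooled difference.
So P(outcome | do(Diet W)) is just the pooled rate for Diet W: 423/900 = 0.470.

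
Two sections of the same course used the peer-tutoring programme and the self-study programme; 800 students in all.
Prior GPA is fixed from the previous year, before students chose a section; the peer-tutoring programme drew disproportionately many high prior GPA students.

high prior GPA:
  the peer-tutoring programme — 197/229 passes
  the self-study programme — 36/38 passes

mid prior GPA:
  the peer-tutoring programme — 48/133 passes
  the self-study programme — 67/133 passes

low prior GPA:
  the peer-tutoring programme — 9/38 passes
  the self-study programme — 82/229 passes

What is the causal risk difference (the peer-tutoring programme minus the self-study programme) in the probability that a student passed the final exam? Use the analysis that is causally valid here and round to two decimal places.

Nothing the teaching method does changes prior GPA band; the imbalance is an allocation artefact. With prior GPA band also predicting the outcome, the pooled figure is confounded, and the within-stratum comparison is the causal one.
Adjusting over the population distribution of prior GPA band: 0.334·(0.860−0.947) + 0.333·(0.361−0.504) + 0.334·(0.237−0.358) = -0.117.

-0.12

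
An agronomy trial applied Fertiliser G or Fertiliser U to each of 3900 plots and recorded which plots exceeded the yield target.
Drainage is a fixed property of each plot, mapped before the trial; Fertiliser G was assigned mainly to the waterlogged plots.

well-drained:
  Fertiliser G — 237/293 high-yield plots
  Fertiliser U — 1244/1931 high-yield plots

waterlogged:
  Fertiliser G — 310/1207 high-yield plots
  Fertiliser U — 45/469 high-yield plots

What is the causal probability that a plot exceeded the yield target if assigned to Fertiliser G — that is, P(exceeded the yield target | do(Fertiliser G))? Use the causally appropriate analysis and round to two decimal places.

0.57

The stratified and pooled comparisons disagree (Fertiliser G wins within each field drainage; Fertiliser U wins overall), so the answer turns on the causal role of field drainage.
Field drainage differs across fertilisers for reasons unrelated to any effect of the fertiliser itself, and it separately predicts the outcome — a classic confounder. We must compare within field drainage levels.
Standardising Fertiliser G to the population field drainage mix: 0.570·237/293 + 0.430·310/1207 = 0.572.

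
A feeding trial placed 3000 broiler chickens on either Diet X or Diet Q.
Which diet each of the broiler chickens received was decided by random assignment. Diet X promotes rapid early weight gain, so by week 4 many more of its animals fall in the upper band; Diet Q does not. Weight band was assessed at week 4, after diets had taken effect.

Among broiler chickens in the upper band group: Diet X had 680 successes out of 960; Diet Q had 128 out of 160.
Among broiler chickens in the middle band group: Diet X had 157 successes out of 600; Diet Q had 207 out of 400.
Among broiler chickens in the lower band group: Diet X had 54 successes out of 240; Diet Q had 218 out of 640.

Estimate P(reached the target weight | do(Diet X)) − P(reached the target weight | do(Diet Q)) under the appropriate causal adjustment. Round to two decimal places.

+0.03

The distribution of week-4 weight band is itself part of what the diet does — it is an intermediate outcome. Holding it fixed would remove that part of the effect; the total effect is the pooled difference.
The causal difference is the pooled difference: 0.495 − 0.461 = +0.034.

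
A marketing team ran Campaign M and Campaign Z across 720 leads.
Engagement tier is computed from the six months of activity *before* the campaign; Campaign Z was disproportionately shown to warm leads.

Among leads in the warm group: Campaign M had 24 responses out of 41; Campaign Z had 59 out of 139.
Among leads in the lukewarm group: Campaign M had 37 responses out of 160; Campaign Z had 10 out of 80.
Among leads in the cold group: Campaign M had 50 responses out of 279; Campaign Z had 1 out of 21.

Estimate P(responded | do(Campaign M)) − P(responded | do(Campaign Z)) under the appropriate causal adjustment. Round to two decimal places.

+0.13

The engagement tier-specific comparison favours Campaign M throughout, but the pooled figures favour Campaign Z. The question is whether to condition on engagement tier.
Engagement tier satisfies the back-door criterion: it is not a descendant of the campaign, and it blocks the spurious path from campaign to outcome. Adjusting for it (i.e., using the within-engagement tier rates) gives the causal effect.
Adjusting over the population distribution of engagement tier: 0.250·(0.585−0.424) + 0.333·(0.231−0.125) + 0.417·(0.179−0.048) = +0.130.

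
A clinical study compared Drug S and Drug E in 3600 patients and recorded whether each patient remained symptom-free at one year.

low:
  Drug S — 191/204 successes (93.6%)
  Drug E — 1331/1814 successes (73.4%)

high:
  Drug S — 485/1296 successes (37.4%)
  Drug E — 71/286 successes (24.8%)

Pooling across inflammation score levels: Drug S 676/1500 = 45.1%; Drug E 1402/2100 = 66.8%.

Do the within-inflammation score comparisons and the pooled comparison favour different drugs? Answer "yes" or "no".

Within each inflammation score level (low 93.6% vs 73.4%; high 37.4% vs 24.8%), Drug S has the higher rate every time. Pooled: 45.1% vs 66.8% — Drug E has the higher rate overall. The two comparisons disagree.

yes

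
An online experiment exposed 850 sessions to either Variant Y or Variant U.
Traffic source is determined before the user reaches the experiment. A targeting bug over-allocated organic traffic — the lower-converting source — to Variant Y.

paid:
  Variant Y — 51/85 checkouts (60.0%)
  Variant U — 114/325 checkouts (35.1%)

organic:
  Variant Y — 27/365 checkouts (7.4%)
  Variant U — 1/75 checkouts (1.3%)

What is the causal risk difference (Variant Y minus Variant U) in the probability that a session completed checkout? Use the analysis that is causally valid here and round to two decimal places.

+0.15

Nothing the variant does changes traffic source; the imbalance is an allocation artefact. With traffic source also predicting the outcome, the pooled figure is confounded, and the within-stratum comparison is the causal one.
Adjusting over the population distribution of traffic source: 0.482·(0.600−0.351) + 0.518·(0.074−0.013) = +0.152.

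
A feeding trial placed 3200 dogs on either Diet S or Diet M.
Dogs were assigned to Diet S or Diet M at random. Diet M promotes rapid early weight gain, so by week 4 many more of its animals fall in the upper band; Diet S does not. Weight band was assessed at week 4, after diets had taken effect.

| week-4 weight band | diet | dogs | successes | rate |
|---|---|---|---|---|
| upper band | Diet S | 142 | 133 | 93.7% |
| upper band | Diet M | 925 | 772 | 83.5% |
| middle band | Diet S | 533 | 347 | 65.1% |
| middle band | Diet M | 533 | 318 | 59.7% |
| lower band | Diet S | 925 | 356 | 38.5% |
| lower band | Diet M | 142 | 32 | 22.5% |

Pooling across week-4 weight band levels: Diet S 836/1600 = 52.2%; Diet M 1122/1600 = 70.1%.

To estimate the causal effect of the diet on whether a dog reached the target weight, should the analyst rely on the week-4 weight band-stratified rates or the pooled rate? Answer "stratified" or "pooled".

The week-4 weight band-specific comparison favours Diet S throughout, but the pooled figures favour Diet M. The question is whether to condition on week-4 weight band.
Week-4 weight band lies on the pathway diet → week-4 weight band → outcome, so adjusting for it blocks the indirect effect. For the total causal effect of diet, use the unadjusted pooled rates.
Pooled: Diet S 52.2% vs Diet M 70.1%; Diet M is higher overall.

pooled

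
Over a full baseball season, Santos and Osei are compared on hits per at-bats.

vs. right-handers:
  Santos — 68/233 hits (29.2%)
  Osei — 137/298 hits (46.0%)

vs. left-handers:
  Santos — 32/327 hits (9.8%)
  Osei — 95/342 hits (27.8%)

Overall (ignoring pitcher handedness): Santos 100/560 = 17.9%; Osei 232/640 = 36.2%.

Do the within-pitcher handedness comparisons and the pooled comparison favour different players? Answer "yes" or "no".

Within each pitcher handedness level (vs. right-handers 29.2% vs 46.0%; vs. left-handers 9.8% vs 27.8%), Osei has the higher rate every time. Pooled: 17.9% vs 36.2% — Osei has the higher rate overall. They agree.

no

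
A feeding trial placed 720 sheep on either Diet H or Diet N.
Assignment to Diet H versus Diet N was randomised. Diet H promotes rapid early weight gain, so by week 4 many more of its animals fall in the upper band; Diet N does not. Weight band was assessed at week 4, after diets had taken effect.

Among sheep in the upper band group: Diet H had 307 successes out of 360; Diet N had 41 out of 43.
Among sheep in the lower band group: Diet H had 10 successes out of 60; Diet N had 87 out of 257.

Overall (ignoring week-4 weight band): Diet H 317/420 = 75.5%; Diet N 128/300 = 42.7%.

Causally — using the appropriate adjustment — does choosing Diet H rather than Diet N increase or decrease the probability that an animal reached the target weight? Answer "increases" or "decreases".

increases

The stratified and pooled comparisons disagree (Diet N wins within each week-4 weight band; Diet H wins overall), so the answer turns on the causal role of week-4 weight band.
Week-4 weight band is downstream of the diet. One should not condition on a consequence of treatment, so the overall rates are the right comparison.
Pooled: Diet H 75.5% vs Diet N 42.7%; Diet H is higher overall.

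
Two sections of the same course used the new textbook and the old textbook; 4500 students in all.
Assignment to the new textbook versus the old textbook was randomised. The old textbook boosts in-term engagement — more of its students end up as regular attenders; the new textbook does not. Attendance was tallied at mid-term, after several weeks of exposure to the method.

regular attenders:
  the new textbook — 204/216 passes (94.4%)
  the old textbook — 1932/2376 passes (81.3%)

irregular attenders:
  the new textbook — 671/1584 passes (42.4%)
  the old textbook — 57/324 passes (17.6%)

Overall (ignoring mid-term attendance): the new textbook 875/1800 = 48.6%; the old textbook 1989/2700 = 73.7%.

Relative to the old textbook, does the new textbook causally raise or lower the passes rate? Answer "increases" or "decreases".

Mid-term attendance here is a post-treatment variable shaped by the teaching method; conditioning on it would introduce bias rather than remove it. The overall comparison is the causal one.
Pooled: the new textbook 48.6% vs the old textbook 73.7%; the old textbook is higher overall.

decreases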